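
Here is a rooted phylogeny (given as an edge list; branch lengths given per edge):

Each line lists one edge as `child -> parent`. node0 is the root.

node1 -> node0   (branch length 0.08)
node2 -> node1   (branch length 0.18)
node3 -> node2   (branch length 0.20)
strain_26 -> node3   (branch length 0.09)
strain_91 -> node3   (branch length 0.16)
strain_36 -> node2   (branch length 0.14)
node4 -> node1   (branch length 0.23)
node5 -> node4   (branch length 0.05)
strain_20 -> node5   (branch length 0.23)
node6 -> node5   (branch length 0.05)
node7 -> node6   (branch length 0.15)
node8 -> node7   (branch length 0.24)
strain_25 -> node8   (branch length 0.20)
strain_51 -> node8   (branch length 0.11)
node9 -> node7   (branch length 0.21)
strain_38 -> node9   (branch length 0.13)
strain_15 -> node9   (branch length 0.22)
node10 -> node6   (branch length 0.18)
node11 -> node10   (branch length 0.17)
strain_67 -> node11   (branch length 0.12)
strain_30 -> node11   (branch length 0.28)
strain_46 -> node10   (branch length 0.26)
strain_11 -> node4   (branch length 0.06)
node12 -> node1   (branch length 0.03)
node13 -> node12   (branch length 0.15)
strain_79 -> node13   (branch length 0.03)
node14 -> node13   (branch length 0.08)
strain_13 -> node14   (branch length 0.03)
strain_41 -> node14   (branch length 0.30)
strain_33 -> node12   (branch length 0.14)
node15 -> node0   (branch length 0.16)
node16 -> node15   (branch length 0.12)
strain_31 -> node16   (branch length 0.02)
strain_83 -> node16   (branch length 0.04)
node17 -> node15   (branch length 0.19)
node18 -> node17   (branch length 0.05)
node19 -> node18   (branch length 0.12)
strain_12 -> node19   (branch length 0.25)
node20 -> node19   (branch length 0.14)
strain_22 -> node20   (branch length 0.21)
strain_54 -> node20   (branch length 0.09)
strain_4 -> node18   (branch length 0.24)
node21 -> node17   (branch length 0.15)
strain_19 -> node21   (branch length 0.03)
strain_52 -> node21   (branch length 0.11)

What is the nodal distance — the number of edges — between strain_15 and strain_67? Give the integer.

6

The MRCA of strain_15 and strain_67 is the node subtending (((strain_25,strain_51),(strain_38,strain_15)),((strain_67,strain_30),strain_46)).
From strain_15 up to that node: 3 branches. From strain_67 up to the same node: 3 branches. Total: 3 + 3 = 6.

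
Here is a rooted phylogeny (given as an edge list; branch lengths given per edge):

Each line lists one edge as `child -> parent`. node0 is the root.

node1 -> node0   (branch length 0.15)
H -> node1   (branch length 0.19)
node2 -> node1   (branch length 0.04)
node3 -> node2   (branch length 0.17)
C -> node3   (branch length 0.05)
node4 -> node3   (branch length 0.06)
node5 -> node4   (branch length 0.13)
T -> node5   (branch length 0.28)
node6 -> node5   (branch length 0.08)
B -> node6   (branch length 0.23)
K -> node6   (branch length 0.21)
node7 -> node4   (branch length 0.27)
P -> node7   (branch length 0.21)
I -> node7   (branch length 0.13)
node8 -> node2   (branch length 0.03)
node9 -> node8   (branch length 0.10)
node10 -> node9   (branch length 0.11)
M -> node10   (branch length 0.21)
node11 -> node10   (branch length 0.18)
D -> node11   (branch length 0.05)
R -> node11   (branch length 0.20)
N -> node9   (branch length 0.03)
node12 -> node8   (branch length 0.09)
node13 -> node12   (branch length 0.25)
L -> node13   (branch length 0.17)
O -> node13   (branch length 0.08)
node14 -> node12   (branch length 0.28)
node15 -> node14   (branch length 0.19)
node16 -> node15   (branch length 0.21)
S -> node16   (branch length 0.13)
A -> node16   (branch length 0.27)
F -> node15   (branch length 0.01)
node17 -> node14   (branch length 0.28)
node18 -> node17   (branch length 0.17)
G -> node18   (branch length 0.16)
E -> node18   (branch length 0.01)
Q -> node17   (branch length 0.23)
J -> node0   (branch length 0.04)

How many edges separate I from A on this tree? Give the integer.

The MRCA of I and A is the node subtending ((C,((T,(B,K)),(P,I))),(((M,(D,R)),N),((L,O),(((S,A),F),((G,E),Q))))).
From I up to that node: 4 branches. From A up to the same node: 6 branches. Total: 4 + 6 = 10.

10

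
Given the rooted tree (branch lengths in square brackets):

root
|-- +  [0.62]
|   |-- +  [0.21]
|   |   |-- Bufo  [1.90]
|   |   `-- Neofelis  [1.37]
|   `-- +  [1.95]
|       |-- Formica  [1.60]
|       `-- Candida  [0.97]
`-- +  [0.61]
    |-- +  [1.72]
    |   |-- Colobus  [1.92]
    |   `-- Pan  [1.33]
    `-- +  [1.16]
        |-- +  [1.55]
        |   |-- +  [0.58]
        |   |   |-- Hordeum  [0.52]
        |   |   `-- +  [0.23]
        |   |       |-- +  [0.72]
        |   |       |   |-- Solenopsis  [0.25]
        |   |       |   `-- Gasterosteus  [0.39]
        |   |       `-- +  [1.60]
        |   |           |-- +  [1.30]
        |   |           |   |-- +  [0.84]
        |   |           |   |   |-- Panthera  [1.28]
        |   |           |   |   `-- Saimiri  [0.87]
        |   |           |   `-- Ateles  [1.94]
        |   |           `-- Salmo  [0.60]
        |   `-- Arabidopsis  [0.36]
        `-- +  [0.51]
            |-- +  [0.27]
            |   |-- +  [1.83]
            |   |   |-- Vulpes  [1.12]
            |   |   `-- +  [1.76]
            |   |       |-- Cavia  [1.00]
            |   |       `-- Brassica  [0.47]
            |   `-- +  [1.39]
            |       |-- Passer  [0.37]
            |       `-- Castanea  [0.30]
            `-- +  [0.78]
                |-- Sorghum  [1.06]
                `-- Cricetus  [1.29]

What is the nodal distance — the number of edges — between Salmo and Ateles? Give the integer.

The MRCA of Salmo and Ateles is the node subtending (((Panthera,Saimiri),Ateles),Salmo).
From Salmo up to that node: 1 branch. From Ateles up to the same node: 2 branches. Total: 1 + 2 = 3.

3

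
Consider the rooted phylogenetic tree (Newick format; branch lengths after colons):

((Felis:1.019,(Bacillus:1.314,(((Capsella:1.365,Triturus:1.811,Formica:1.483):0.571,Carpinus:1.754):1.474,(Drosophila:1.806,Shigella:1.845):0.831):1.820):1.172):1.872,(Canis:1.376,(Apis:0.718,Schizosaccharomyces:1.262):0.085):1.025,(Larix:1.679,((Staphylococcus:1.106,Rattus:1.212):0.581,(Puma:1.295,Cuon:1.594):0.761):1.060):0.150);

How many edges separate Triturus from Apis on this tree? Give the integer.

The MRCA of Triturus and Apis is the root of the tree.
From Triturus up to that node: 6 branches. From Apis up to the same node: 3 branches. Total: 6 + 3 = 9.

9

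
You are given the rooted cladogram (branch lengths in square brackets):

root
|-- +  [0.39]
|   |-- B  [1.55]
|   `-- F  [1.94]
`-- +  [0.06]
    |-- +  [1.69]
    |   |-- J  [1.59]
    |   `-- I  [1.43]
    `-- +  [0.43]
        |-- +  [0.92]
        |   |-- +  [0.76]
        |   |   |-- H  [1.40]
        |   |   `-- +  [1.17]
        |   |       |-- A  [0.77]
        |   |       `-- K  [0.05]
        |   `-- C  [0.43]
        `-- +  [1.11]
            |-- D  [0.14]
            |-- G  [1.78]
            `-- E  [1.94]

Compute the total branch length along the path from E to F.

The path runs E → … → MRCA → … → F; the MRCA is the root of the tree.
Branch lengths along that path: 1.94 + 1.11 + 0.43 + 0.06 + 0.39 + 1.94 = 5.87.

5.87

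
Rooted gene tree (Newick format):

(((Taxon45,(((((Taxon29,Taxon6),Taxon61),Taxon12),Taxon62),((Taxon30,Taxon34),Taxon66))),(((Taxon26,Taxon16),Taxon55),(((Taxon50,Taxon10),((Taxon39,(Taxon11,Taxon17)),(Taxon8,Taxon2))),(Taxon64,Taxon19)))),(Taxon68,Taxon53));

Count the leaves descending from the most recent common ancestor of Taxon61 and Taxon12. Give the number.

4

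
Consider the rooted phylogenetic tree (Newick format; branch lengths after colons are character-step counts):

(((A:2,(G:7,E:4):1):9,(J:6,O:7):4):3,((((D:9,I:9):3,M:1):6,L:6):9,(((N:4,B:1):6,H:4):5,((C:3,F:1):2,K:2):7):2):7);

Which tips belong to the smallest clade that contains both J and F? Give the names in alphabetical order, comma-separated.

A, B, C, D, E, F, G, H, I, J, K, L, M, N, O

Tracing J: it sits inside (J,O).
Tracing F: it sits inside (C,F).
The smallest clade enclosing both is the whole tree (their MRCA is the root), so the answer is all 15 tips in alphabetical order.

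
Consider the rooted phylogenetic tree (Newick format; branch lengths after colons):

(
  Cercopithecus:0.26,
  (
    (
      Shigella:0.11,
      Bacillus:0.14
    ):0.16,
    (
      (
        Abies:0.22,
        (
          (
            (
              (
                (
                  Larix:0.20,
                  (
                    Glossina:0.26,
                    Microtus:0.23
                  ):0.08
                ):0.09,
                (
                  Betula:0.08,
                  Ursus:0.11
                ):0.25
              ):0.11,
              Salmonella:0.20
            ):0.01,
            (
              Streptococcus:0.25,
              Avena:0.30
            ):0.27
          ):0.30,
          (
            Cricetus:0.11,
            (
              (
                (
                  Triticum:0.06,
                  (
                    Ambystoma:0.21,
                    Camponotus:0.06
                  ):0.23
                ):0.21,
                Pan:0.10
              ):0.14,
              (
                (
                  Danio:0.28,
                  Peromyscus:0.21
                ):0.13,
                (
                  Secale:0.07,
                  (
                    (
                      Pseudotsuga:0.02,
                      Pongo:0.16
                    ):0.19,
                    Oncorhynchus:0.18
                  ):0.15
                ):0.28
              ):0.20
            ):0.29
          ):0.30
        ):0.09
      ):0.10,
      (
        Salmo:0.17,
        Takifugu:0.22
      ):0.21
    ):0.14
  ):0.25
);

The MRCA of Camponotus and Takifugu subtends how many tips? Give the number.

The MRCA of Camponotus and Takifugu is the node subtending ((Abies,(((((Larix,(Glossina,Microtus)),(Betula,Ursus)),Salmonella),(Streptococcus,Avena)),(Cricetus,(((Triticum,(Ambystoma,Camponotus)),Pan),((Danio,Peromyscus),(Secale,((Pseudotsuga,Pongo),Oncorhynchus))))))),(Salmo,Takifugu)).
That clade contains 22 terminal taxa: Abies, Ambystoma, Avena, Betula, Camponotus, Cricetus, Danio, Glossina, Larix, Microtus, Oncorhynchus, Pan, Peromyscus, Pongo, Pseudotsuga, Salmo, Salmonella, Secale, Streptococcus, Takifugu, Triticum, Ursus.

22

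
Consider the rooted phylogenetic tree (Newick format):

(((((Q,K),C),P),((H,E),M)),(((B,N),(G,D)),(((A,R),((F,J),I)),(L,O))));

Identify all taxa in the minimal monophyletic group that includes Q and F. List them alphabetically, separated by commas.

A, B, C, D, E, F, G, H, I, J, K, L, M, N, O, P, Q, R

Tracing Q: it sits inside (Q,K).
Tracing F: it sits inside (F,J).
The smallest clade enclosing both is the whole tree (their MRCA is the root), so the answer is all 18 tips in alphabetical order.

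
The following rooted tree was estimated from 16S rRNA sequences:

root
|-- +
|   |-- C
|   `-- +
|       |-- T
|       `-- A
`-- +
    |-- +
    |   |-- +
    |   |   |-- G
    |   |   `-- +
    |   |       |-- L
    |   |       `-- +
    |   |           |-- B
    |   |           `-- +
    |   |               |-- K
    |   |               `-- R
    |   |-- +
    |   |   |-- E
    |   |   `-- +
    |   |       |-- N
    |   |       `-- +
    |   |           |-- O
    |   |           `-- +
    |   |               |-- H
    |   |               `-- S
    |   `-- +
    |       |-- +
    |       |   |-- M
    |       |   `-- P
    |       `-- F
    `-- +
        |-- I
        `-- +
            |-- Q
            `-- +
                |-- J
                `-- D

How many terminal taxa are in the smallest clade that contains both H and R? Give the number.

The MRCA of H and R is the node subtending ((G,(L,(B,(K,R)))),(E,(N,(O,(H,S)))),((M,P),F)).
That clade contains 13 terminal taxa: B, E, F, G, H, K, L, M, N, O, P, R, S.

13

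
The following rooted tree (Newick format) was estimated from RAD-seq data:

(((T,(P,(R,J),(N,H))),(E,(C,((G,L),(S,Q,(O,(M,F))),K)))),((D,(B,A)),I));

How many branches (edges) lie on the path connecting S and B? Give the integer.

10

The MRCA of S and B is the root of the tree.
From S up to that node: 6 branches. From B up to the same node: 4 branches. Total: 6 + 4 = 10.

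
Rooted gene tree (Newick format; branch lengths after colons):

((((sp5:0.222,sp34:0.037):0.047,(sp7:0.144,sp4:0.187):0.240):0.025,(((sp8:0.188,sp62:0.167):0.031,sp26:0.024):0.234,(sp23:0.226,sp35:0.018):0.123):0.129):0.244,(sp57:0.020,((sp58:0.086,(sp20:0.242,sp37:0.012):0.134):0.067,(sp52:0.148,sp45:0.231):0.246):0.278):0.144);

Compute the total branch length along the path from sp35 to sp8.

0.594

The path runs sp35 → … → MRCA → … → sp8; the MRCA is the node subtending (((sp8,sp62),sp26),(sp23,sp35)).
Branch lengths along that path: 0.018 + 0.123 + 0.234 + 0.031 + 0.188 = 0.594.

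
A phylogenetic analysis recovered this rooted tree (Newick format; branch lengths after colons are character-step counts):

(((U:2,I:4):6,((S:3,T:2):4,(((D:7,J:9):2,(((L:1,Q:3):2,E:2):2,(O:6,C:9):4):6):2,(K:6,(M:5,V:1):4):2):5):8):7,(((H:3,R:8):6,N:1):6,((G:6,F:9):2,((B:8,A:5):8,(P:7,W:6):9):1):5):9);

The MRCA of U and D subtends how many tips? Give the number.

The MRCA of U and D is the node subtending ((U,I),((S,T),(((D,J),(((L,Q),E),(O,C))),(K,(M,V))))).
That clade contains 14 terminal taxa: C, D, E, I, J, K, L, M, O, Q, S, T, U, V.

14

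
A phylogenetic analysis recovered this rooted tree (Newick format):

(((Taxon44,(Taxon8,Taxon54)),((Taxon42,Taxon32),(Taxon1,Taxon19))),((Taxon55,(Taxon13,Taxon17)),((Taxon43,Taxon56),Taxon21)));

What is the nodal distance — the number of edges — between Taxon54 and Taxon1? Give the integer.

6

The MRCA of Taxon54 and Taxon1 is the node subtending ((Taxon44,(Taxon8,Taxon54)),((Taxon42,Taxon32),(Taxon1,Taxon19))).
From Taxon54 up to that node: 3 branches. From Taxon1 up to the same node: 3 branches. Total: 3 + 3 = 6.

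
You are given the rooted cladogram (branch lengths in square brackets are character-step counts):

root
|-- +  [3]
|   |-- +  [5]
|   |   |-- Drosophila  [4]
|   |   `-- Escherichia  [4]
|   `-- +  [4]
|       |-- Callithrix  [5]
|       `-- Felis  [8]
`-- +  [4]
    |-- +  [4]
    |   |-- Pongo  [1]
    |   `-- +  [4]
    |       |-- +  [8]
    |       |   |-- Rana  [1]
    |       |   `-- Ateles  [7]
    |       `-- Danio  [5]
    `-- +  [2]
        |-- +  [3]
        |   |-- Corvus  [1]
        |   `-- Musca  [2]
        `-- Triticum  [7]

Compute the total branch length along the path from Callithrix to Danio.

29

The path runs Callithrix → … → MRCA → … → Danio; the MRCA is the root of the tree.
Branch lengths along that path: 5 + 4 + 3 + 4 + 4 + 4 + 5 = 29.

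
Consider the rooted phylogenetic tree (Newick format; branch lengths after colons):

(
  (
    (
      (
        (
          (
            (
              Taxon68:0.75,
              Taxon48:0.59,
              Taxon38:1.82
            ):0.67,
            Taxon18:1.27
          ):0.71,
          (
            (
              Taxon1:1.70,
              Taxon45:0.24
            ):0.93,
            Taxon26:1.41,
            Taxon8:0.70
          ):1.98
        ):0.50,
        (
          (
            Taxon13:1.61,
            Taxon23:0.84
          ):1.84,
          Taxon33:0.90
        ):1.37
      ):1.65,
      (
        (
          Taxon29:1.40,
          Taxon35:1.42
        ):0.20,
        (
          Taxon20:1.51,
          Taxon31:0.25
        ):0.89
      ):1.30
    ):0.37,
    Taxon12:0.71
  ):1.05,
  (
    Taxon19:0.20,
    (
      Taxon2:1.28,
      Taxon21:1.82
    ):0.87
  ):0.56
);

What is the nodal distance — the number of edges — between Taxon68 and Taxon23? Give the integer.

The MRCA of Taxon68 and Taxon23 is the node subtending ((((Taxon68,Taxon48,Taxon38),Taxon18),((Taxon1,Taxon45),Taxon26,Taxon8)),((Taxon13,Taxon23),Taxon33)).
From Taxon68 up to that node: 4 branches. From Taxon23 up to the same node: 3 branches. Total: 4 + 3 = 7.

7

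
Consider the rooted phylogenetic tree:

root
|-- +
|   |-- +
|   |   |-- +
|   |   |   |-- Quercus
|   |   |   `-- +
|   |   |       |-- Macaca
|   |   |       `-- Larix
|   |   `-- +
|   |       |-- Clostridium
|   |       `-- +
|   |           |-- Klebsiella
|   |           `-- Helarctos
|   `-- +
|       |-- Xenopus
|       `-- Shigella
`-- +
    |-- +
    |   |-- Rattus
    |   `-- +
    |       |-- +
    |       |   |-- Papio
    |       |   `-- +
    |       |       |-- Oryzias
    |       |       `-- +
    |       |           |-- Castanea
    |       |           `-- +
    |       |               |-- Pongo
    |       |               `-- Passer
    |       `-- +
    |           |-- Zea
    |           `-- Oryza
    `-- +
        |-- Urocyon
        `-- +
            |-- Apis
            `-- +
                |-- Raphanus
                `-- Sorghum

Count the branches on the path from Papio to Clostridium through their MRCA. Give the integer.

9

The MRCA of Papio and Clostridium is the root of the tree.
From Papio up to that node: 5 branches. From Clostridium up to the same node: 4 branches. Total: 5 + 4 = 9.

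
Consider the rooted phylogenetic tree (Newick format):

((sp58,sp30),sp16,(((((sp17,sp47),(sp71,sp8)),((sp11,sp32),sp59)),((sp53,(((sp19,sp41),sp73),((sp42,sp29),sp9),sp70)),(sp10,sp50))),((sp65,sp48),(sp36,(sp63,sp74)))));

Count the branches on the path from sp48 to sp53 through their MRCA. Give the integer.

7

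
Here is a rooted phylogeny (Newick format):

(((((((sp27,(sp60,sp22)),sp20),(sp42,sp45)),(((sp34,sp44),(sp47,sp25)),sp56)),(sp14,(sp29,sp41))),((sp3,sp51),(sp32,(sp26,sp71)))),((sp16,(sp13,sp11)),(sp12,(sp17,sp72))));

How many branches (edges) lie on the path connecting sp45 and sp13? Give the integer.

10

The MRCA of sp45 and sp13 is the root of the tree.
From sp45 up to that node: 6 branches. From sp13 up to the same node: 4 branches. Total: 6 + 4 = 10.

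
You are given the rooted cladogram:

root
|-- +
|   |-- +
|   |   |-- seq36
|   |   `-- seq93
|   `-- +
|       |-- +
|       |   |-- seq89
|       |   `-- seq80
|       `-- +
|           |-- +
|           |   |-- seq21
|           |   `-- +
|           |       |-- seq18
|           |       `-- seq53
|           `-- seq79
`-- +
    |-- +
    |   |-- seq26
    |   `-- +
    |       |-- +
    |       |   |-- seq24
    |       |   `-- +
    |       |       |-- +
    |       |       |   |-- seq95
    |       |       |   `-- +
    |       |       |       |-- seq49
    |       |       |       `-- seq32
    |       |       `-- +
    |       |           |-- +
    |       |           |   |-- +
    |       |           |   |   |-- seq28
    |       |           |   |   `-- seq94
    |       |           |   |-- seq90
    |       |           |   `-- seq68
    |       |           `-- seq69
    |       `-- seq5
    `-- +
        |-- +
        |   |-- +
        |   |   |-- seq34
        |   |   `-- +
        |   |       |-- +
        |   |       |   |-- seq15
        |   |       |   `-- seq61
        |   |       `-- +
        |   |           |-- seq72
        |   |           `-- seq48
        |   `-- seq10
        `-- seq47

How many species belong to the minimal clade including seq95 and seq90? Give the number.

The MRCA of seq95 and seq90 is the node subtending ((seq95,(seq49,seq32)),(((seq28,seq94),seq90,seq68),seq69)).
That clade contains 8 terminal taxa: seq28, seq32, seq49, seq68, seq69, seq90, seq94, seq95.

8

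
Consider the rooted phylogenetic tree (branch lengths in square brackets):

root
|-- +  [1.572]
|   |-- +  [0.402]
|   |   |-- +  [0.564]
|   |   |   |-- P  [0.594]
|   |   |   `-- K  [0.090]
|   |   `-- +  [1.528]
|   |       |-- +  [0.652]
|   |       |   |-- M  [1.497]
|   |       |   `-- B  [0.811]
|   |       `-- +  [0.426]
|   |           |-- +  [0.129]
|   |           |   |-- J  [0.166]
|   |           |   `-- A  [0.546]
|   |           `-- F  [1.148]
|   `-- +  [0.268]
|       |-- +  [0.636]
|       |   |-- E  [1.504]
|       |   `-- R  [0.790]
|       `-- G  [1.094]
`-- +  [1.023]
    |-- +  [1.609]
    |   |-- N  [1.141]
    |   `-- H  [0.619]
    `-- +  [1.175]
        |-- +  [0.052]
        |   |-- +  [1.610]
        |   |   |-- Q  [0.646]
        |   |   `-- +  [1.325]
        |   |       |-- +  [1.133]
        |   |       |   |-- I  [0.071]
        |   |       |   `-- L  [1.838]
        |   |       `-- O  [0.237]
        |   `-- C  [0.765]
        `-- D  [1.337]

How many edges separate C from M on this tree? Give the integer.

The MRCA of C and M is the root of the tree.
From C up to that node: 4 branches. From M up to the same node: 5 branches. Total: 4 + 5 = 9.

9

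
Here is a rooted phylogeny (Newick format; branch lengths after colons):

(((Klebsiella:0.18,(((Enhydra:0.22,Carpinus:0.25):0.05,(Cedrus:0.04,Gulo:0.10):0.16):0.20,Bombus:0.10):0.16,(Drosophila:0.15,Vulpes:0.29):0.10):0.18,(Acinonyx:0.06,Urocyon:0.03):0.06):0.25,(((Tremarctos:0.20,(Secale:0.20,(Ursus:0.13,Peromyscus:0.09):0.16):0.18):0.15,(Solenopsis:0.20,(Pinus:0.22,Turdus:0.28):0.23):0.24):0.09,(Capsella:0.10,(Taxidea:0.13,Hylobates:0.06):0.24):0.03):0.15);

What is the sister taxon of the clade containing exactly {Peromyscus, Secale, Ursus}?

The clade containing exactly {Peromyscus, Secale, Ursus} attaches to the tree at the node subtending (Tremarctos,(Secale,(Ursus,Peromyscus))).
The other lineage descending from that same node — the sister group — is the single tip Tremarctos.

Tremarctos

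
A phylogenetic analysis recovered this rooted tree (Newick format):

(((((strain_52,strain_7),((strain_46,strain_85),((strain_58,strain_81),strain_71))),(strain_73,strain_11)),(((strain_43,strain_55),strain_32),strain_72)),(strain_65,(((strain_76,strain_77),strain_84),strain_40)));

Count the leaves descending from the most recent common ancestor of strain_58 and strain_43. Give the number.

The MRCA of strain_58 and strain_43 is the node subtending ((((strain_52,strain_7),((strain_46,strain_85),((strain_58,strain_81),strain_71))),(strain_73,strain_11)),(((strain_43,strain_55),strain_32),strain_72)).
That clade contains 13 terminal taxa: strain_11, strain_32, strain_43, strain_46, strain_52, strain_55, strain_58, strain_7, strain_71, strain_72, strain_73, strain_81, strain_85.

13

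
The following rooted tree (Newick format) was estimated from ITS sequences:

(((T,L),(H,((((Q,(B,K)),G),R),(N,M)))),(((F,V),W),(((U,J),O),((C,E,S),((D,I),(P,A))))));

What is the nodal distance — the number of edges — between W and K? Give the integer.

The MRCA of W and K is the root of the tree.
From W up to that node: 3 branches. From K up to the same node: 8 branches. Total: 3 + 8 = 11.

11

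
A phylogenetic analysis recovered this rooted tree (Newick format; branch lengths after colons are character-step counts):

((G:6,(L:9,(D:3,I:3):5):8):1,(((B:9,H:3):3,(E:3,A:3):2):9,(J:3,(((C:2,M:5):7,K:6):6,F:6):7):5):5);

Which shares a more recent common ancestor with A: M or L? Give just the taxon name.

The MRCA of A and M subtends (((B,H),(E,A)),(J,(((C,M),K),F))) (9 taxa).
The MRCA of A and L is the root, subtending the entire tree (13 taxa).
The first is nested inside the second, so A shares a more recent common ancestor with M.

M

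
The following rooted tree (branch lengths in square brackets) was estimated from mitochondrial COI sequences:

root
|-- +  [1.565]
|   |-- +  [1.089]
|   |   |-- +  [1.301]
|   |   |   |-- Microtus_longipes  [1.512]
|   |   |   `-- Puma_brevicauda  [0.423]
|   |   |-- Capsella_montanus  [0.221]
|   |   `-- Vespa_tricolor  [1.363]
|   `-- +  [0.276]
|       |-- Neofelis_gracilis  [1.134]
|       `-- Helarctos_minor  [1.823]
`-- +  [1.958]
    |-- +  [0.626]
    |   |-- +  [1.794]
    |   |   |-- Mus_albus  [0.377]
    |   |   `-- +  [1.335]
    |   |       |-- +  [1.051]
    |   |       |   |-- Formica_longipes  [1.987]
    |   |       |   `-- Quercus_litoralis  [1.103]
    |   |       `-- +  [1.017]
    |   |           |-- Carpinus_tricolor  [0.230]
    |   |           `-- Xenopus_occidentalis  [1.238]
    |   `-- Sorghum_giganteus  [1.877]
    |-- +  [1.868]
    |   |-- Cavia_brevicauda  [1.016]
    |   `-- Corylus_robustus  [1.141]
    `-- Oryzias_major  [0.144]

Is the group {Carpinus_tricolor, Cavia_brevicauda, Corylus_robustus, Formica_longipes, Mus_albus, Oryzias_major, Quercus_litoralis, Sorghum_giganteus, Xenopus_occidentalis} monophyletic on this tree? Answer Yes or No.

Yes

The most recent common ancestor of these taxa subtends (((Mus_albus,((Formica_longipes,Quercus_litoralis),(Carpinus_tricolor,Xenopus_occidentalis))),Sorghum_giganteus),(Cavia_brevicauda,Corylus_robustus),Oryzias_major).
That clade has exactly 9 tips — every listed taxon and nothing else — so the group is monophyletic.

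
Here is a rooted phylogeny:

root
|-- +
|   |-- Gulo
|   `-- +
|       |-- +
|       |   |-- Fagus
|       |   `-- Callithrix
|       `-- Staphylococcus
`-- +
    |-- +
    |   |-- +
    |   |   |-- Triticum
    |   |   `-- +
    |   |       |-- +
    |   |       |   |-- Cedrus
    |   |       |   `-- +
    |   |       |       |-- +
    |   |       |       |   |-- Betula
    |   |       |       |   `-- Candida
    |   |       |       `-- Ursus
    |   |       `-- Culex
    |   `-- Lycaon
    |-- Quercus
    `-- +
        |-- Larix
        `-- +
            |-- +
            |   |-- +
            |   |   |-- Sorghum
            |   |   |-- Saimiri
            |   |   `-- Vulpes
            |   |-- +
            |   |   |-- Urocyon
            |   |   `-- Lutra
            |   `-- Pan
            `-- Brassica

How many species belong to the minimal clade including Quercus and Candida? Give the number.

The MRCA of Quercus and Candida is the node subtending (((Triticum,((Cedrus,((Betula,Candida),Ursus)),Culex)),Lycaon),Quercus,(Larix,(((Sorghum,Saimiri,Vulpes),(Urocyon,Lutra),Pan),Brassica))).
That clade contains 16 terminal taxa: Betula, Brassica, Candida, Cedrus, Culex, Larix, Lutra, Lycaon, Pan, Quercus, Saimiri, Sorghum, Triticum, Urocyon, Ursus, Vulpes.

16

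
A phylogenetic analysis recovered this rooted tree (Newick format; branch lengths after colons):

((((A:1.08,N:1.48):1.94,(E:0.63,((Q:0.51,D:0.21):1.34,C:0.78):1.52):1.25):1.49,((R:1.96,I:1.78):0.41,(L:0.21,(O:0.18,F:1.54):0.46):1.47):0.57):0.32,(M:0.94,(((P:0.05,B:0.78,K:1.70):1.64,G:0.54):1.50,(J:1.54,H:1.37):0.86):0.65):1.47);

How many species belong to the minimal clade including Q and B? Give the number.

The MRCA of Q and B is the root, so the clade is the entire tree.
That clade contains 18 terminal taxa: A, B, C, D, E, F, G, H, I, J, K, L, M, N, O, P, Q, R.

18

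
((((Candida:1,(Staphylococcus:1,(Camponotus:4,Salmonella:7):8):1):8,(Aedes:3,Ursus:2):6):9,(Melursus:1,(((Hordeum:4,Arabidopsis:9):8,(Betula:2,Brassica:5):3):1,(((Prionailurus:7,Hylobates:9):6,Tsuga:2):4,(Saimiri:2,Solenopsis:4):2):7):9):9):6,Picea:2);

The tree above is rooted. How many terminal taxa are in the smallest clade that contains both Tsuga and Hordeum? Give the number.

The MRCA of Tsuga and Hordeum is the node subtending (((Hordeum,Arabidopsis),(Betula,Brassica)),(((Prionailurus,Hylobates),Tsuga),(Saimiri,Solenopsis))).
That clade contains 9 terminal taxa: Arabidopsis, Betula, Brassica, Hordeum, Hylobates, Prionailurus, Saimiri, Solenopsis, Tsuga.

9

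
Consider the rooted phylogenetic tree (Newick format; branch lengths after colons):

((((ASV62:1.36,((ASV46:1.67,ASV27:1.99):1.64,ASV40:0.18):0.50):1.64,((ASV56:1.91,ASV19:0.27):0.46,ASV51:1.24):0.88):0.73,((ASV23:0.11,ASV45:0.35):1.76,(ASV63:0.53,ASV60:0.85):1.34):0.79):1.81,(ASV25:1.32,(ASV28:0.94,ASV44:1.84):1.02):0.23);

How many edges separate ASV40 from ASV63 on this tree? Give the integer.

7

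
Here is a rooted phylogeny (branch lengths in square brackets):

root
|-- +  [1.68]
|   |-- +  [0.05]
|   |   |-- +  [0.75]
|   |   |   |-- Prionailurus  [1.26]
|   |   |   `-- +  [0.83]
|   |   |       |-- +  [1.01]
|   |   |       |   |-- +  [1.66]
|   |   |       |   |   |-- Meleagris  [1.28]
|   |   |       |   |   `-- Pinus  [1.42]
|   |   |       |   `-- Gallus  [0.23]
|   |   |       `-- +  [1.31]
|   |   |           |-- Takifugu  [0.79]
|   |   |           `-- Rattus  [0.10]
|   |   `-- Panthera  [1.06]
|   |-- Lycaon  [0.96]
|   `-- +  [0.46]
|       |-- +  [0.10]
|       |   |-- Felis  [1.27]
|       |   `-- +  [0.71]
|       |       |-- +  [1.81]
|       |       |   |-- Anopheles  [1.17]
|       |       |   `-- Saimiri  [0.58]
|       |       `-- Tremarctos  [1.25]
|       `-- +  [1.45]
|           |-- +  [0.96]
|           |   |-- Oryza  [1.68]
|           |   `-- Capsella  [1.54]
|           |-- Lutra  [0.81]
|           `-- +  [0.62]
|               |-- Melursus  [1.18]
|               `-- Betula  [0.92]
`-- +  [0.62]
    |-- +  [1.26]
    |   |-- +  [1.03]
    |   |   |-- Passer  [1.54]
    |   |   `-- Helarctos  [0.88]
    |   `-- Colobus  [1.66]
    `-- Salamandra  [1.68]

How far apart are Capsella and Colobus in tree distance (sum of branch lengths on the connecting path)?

9.63

The path runs Capsella → … → MRCA → … → Colobus; the MRCA is the root of the tree.
Branch lengths along that path: 1.54 + 0.96 + 1.45 + 0.46 + 1.68 + 0.62 + 1.26 + 1.66 = 9.63.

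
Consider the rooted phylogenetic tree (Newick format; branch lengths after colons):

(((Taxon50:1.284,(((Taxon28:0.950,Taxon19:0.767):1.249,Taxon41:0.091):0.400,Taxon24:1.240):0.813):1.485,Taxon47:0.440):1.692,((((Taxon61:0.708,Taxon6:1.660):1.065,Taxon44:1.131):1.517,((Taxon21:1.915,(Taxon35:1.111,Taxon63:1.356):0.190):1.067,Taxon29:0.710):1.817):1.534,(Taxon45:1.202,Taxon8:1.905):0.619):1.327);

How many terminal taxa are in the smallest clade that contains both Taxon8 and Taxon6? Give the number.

9

The MRCA of Taxon8 and Taxon6 is the node subtending ((((Taxon61,Taxon6),Taxon44),((Taxon21,(Taxon35,Taxon63)),Taxon29)),(Taxon45,Taxon8)).
That clade contains 9 terminal taxa: Taxon21, Taxon29, Taxon35, Taxon44, Taxon45, Taxon6, Taxon61, Taxon63, Taxon8.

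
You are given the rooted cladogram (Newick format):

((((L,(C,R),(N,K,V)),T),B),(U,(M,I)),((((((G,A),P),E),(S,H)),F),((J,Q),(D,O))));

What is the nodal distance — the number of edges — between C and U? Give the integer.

The MRCA of C and U is the root of the tree.
From C up to that node: 5 branches. From U up to the same node: 2 branches. Total: 5 + 2 = 7.

7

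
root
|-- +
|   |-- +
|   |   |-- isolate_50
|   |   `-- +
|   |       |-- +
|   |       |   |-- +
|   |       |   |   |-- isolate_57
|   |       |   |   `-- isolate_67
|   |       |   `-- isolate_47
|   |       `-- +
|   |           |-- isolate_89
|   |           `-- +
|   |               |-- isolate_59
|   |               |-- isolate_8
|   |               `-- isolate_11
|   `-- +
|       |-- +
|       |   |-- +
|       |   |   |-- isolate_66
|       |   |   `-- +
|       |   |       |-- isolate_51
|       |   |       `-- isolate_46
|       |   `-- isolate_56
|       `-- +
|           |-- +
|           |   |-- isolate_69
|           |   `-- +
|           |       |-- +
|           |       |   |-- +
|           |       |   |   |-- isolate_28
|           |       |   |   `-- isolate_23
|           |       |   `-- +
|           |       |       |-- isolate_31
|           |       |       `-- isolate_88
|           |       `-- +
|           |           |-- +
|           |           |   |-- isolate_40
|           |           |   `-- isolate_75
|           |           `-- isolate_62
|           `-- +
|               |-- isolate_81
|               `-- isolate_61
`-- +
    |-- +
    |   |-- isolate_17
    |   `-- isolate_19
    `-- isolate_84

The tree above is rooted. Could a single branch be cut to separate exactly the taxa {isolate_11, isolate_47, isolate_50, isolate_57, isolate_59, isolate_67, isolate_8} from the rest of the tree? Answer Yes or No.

The MRCA of the listed taxa subtends (isolate_50,(((isolate_57,isolate_67),isolate_47),(isolate_89,(isolate_59,isolate_8,isolate_11)))).
That clade also contains isolate_89, which is not in the proposed group, so the group is not monophyletic.

No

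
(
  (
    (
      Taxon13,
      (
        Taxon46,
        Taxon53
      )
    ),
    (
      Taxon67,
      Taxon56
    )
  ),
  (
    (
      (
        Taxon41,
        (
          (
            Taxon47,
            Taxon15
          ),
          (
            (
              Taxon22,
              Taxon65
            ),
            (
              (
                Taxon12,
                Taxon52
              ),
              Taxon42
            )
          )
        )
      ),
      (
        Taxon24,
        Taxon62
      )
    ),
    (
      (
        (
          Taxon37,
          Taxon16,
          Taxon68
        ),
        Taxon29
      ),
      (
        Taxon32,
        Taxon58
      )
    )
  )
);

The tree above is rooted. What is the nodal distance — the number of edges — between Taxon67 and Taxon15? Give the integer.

9

The MRCA of Taxon67 and Taxon15 is the root of the tree.
From Taxon67 up to that node: 3 branches. From Taxon15 up to the same node: 6 branches. Total: 3 + 6 = 9.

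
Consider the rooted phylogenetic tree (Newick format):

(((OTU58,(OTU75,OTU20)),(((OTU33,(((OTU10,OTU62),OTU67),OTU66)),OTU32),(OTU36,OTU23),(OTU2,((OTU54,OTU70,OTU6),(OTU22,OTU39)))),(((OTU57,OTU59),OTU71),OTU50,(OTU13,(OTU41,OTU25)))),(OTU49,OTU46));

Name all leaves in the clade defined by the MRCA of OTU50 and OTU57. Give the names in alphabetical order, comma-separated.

OTU13, OTU25, OTU41, OTU50, OTU57, OTU59, OTU71

Tracing OTU50: it sits inside (((OTU57,OTU59),OTU71),OTU50,(OTU13,(OTU41,OTU25))).
Tracing OTU57: it sits inside (OTU57,OTU59).
The smallest clade enclosing both is (((OTU57,OTU59),OTU71),OTU50,(OTU13,(OTU41,OTU25))); the answer is its 7 terminal taxa in alphabetical order.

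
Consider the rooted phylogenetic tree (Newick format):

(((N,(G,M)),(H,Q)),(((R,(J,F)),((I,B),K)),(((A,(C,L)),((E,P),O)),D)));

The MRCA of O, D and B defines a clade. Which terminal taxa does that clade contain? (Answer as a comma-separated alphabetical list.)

Tracing O: it sits inside ((E,P),O).
Tracing D: it sits inside (((A,(C,L)),((E,P),O)),D).
Tracing B: it sits inside (I,B).
The smallest clade enclosing all 3 is (((R,(J,F)),((I,B),K)),(((A,(C,L)),((E,P),O)),D)); the answer is its 13 terminal taxa in alphabetical order.

A, B, C, D, E, F, I, J, K, L, O, P, R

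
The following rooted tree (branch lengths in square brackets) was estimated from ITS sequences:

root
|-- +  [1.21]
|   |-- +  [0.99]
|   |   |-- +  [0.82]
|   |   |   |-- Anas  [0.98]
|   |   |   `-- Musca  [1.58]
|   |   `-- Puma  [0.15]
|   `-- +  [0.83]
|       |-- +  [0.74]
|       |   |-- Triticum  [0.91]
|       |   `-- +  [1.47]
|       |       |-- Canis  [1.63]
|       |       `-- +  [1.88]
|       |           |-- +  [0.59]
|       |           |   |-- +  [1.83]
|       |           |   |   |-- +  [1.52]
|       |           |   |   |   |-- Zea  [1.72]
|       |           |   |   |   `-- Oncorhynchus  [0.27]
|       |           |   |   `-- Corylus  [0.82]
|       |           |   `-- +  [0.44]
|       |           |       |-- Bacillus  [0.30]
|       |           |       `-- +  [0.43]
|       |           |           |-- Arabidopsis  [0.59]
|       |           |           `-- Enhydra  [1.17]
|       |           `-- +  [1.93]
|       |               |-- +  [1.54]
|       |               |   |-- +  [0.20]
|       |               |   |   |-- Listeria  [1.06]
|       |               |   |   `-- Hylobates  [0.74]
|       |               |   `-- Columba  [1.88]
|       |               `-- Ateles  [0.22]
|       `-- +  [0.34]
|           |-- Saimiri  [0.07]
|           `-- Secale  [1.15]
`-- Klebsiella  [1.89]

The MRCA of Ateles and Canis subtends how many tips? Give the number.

The MRCA of Ateles and Canis is the node subtending (Canis,((((Zea,Oncorhynchus),Corylus),(Bacillus,(Arabidopsis,Enhydra))),(((Listeria,Hylobates),Columba),Ateles))).
That clade contains 11 terminal taxa: Arabidopsis, Ateles, Bacillus, Canis, Columba, Corylus, Enhydra, Hylobates, Listeria, Oncorhynchus, Zea.

11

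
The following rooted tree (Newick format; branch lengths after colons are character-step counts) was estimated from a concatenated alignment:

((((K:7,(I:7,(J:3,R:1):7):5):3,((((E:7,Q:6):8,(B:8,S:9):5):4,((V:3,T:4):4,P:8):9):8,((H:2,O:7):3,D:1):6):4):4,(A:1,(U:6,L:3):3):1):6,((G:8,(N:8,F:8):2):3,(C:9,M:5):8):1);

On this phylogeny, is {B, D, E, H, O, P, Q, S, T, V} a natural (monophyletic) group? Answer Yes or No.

The most recent common ancestor of these taxa subtends ((((E,Q),(B,S)),((V,T),P)),((H,O),D)).
That clade has exactly 10 tips — every listed taxon and nothing else — so the group is monophyletic.

Yes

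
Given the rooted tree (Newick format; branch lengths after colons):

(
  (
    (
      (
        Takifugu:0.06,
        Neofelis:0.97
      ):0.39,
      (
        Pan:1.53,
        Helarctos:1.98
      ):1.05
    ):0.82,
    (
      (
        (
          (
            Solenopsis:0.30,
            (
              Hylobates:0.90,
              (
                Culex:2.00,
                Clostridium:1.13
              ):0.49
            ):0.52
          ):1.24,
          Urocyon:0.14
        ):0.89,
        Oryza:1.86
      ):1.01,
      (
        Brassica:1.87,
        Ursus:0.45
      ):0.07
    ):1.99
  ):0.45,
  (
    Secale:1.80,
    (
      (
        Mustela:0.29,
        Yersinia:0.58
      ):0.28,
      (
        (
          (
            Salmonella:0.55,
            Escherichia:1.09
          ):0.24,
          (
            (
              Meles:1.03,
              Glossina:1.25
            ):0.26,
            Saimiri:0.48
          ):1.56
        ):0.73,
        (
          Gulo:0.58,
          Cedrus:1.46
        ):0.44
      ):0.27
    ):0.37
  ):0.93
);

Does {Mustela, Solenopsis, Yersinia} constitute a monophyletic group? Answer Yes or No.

The MRCA of the listed taxa is the root, so the smallest clade containing them is the whole tree.
That clade also contains Brassica, Cedrus, Clostridium, Culex, Escherichia, Glossina, Gulo, Helarctos, Hylobates, Meles, Neofelis, Oryza, Pan, Saimiri, Salmonella, Secale, Takifugu, Urocyon, Ursus, which are not in the proposed group, so the group is not monophyletic.

No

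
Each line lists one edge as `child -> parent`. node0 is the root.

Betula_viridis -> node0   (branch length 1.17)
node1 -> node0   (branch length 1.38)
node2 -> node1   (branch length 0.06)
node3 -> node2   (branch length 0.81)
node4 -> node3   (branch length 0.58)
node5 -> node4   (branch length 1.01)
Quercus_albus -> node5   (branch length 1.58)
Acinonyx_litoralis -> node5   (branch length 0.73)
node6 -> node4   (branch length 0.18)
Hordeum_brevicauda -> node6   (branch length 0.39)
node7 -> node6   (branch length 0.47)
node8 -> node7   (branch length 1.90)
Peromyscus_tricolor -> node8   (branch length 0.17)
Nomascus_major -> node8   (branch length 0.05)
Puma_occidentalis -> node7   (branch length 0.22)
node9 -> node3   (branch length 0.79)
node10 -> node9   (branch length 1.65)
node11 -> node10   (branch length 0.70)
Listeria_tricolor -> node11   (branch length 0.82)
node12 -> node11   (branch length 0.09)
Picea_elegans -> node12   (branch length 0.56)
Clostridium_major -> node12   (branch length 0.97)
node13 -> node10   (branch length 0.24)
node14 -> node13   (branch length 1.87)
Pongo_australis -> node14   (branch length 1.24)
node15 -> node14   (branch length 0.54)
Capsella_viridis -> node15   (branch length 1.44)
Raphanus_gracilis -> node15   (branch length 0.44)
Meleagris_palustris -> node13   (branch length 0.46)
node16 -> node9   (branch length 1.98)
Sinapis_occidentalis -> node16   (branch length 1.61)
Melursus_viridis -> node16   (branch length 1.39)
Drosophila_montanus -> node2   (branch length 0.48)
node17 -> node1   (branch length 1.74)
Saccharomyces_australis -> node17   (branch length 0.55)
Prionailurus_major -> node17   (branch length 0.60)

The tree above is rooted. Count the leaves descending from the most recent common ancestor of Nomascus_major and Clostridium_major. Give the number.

15

The MRCA of Nomascus_major and Clostridium_major is the node subtending (((Quercus_albus,Acinonyx_litoralis),(Hordeum_brevicauda,((Peromyscus_tricolor,Nomascus_major),Puma_occidentalis))),(((Listeria_tricolor,(Picea_elegans,Clostridium_major)),((Pongo_australis,(Capsella_viridis,Raphanus_gracilis)),Meleagris_palustris)),(Sinapis_occidentalis,Melursus_viridis))).
That clade contains 15 terminal taxa: Acinonyx_litoralis, Capsella_viridis, Clostridium_major, Hordeum_brevicauda, Listeria_tricolor, Meleagris_palustris, Melursus_viridis, Nomascus_major, Peromyscus_tricolor, Picea_elegans, Pongo_australis, Puma_occidentalis, Quercus_albus, Raphanus_gracilis, Sinapis_occidentalis.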